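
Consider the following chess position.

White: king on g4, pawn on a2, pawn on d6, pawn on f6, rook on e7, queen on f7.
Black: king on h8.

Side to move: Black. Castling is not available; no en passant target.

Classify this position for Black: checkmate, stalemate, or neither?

stalemate

Black to move; black king on h8.
In check: no.
King squares — g7: attacked by Pf6; h7: attacked by Qf7; g8: attacked by Qf7.
Legal moves for Black: none.
Not in check and no legal moves → stalemate.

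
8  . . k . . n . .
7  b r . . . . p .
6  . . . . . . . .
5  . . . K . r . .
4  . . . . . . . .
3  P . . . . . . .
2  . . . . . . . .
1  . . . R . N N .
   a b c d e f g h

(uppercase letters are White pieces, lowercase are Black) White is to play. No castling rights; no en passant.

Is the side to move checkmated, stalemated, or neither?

White to move; white king on d5.
In check: yes, from the black rook on f5.
Legal moves for White: Kd6, Kc6, Ke4, Kc4.
White is in check but has 4 legal moves → neither.

neither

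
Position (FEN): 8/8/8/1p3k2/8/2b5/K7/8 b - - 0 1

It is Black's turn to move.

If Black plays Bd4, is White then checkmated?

no

After Bd4: white king on a2; in check: no.
White is not in check, so this cannot be checkmate.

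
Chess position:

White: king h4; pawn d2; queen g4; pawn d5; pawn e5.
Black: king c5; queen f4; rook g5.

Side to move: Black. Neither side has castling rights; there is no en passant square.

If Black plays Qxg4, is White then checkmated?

yes

After Qxg4: white king on h4; in check: yes, from the black queen on g4.
King squares — g3: attacked by Qg4; h3: attacked by Qg4; g4: attacked by Rg5; g5: attacked by Qg4; h5: attacked by Qg4.
White has no legal moves → checkmate.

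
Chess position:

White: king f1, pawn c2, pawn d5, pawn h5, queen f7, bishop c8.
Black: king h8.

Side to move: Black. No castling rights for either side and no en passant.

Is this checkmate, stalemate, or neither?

stalemate

Black to move; black king on h8.
In check: no.
King squares — g7: attacked by Qf7; h7: attacked by Qf7; g8: attacked by Qf7.
Legal moves for Black: none.
Not in check and no legal moves → stalemate.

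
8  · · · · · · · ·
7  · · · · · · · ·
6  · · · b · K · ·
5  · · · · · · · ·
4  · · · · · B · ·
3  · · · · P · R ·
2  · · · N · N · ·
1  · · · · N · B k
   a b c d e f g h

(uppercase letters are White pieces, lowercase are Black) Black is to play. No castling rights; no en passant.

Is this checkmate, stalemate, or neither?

Black to move; black king on h1.
In check: yes, from the white knight on f2.
King squares — g1: attacked by Rg3; g2: attacked by Ne1; h2: attacked by Bg1.
Legal moves for Black: none.
In check with no legal moves → checkmate.

checkmate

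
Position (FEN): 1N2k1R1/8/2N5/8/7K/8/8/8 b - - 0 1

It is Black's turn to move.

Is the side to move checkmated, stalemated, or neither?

Black to move; black king on e8.
In check: yes, from the white rook on g8.
Legal moves for Black: Kf7.
Black is in check but has 1 legal move → neither.

neither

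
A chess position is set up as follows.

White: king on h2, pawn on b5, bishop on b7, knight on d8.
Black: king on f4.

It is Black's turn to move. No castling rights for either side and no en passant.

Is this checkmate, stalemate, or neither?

Black to move; black king on f4.
In check: no.
Legal moves for Black: Kg5, Kf5, Ke5, Kg4, Ke3.
Black has 5 legal moves and is not in check → neither.

neither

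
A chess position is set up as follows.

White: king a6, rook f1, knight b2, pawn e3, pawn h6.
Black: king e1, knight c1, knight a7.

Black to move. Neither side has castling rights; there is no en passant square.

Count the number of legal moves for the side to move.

Black to move; king on e1.
In check: yes, from the white rook on f1.
Legal moves: Ke2, Kd2, Kxf1.
Count: 3.

3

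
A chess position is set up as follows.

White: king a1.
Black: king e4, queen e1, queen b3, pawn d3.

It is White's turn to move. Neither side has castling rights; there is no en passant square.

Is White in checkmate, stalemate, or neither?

checkmate

White to move; white king on a1.
In check: yes, from the black queen on e1.
King squares — b1: attacked by Qe1; a2: attacked by Qb3; b2: attacked by Qb3.
Legal moves for White: none.
In check with no legal moves → checkmate.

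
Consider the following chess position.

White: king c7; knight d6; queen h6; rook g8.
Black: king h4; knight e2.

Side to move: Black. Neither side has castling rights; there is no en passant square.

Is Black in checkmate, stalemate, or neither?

Black to move; black king on h4.
In check: yes, from the white queen on h6.
King squares — g3: attacked by Rg8; h3: attacked by Qh6; g4: attacked by Rg8; g5: attacked by Qh6; h5: attacked by Qh6.
Legal moves for Black: none.
In check with no legal moves → checkmate.

checkmate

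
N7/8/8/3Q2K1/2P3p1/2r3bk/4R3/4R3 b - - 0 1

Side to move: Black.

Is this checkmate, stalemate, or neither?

neither

Black to move; black king on h3.
In check: no.
Legal moves for Black: Bb8, Bc7, Bd6, Be5, Bh4+, Bf4+, Bh2, Bf2, Bxe1, Rxc4, Rf3, Re3, Rd3, Rb3, Ra3, Rc2, Rc1.
Black has 17 legal moves and is not in check → neither.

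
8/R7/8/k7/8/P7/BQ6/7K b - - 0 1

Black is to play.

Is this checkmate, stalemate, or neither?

Black to move; black king on a5.
In check: yes, from the white rook on a7.
King squares — a4: attacked by Ra7; b4: attacked by Qb2; b5: attacked by Qb2; a6: attacked by Ra7; b6: attacked by Qb2.
Legal moves for Black: none.
In check with no legal moves → checkmate.

checkmate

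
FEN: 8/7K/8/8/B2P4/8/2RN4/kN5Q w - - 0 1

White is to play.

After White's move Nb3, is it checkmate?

yes

After Nb3: black king on a1; in check: yes, from the white knight on b3.
King squares — b1: attacked by Qh1; a2: attacked by Rc2; b2: attacked by Rc2.
Black has no legal moves → checkmate.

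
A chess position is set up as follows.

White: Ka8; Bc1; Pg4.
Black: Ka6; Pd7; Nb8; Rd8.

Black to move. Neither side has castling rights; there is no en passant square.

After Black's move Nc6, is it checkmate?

yes

After Nc6: white king on a8; in check: yes, from the black rook on d8.
King squares — a7: attacked by Ka6; b7: attacked by Ka6; b8: attacked by Nc6.
White has no legal moves → checkmate.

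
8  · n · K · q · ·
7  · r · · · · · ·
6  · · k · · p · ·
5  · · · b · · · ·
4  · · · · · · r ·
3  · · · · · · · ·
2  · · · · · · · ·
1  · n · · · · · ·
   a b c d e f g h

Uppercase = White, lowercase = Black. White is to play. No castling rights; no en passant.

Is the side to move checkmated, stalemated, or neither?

checkmate

White to move; white king on d8.
In check: yes, from the black queen on f8.
King squares — c7: attacked by Kc6; d7: attacked by Kc6; e7: attacked by Rb7; c8: attacked by Qf8; e8: attacked by Qf8.
Legal moves for White: none.
In check with no legal moves → checkmate.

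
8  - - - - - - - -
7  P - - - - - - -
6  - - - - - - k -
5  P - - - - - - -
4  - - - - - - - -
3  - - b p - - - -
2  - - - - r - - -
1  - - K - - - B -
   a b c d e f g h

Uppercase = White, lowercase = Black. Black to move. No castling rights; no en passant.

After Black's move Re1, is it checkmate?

yes

After Re1: white king on c1; in check: yes, from the black rook on e1.
King squares — b1: attacked by Re1; d1: attacked by Re1; b2: attacked by Bc3; c2: attacked by Pd3; d2: attacked by Bc3.
White has no legal moves → checkmate.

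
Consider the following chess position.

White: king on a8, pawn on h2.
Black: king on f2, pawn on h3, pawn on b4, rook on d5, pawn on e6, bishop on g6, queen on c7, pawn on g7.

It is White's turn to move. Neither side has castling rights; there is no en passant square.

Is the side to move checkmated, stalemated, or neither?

White to move; white king on a8.
In check: no.
King squares — a7: attacked by Qc7; b7: attacked by Qc7; b8: attacked by Qc7.
Legal moves for White: none.
Not in check and no legal moves → stalemate.

stalemate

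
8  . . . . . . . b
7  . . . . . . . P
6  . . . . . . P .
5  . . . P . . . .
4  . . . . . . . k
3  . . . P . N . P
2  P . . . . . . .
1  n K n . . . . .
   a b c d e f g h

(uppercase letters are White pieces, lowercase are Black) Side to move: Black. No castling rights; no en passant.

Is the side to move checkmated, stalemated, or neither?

Black to move; black king on h4.
In check: yes, from the white knight on f3.
King squares — g3: available; h3: available; g4: attacked by Ph3; g5: attacked by Nf3; h5: available.
Legal moves for Black: Kh5, Kxh3, Kg3.
Black is in check but has 3 legal moves → neither.

neither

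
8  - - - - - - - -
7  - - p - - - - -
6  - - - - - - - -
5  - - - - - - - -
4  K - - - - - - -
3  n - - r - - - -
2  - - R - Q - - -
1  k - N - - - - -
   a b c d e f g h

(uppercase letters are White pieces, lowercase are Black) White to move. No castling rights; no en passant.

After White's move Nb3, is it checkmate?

After Nb3: black king on a1; in check: yes, from the white knight on b3.
Black has 2 legal replies: Kb1, Rxb3.
In check but a legal move exists → not checkmate.

no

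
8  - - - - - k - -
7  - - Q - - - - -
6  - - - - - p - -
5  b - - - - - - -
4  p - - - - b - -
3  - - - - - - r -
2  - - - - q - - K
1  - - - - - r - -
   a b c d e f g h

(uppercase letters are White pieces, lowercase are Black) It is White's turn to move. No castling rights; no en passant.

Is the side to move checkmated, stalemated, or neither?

White to move; white king on h2.
In check: yes, from the black queen on e2.
King squares — g1: attacked by Rf1; h1: attacked by Rf1; g2: attacked by Qe2; g3: attacked by Bf4; h3: attacked by Rg3.
Legal moves for White: none.
In check with no legal moves → checkmate.

checkmate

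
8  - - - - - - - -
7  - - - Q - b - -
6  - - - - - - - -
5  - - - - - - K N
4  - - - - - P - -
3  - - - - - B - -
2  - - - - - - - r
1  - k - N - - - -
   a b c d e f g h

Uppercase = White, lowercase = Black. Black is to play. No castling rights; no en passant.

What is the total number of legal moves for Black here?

24

Black to move; king on b1.
In check: no.
Legal moves: Bg8, Be8, Bg6, Be6, Bxh5, Bd5, Bc4, Bb3, Ba2, Rxh5+, Rh4, Rh3, Rg2+, Rf2, Re2, Rd2, Rc2, Rb2, Ra2, Rh1, Kc2, Ka2, Kc1, Ka1.
Count: 24.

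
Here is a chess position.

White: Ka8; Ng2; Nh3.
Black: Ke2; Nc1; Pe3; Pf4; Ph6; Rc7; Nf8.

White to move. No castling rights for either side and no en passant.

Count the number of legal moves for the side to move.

9

White to move; king on a8.
In check: no.
Legal moves: Kb8, Ng5, Nhxf4+, Nf2, Ng1+, Nh4, Ngxf4+, Nxe3, Ne1.
Count: 9.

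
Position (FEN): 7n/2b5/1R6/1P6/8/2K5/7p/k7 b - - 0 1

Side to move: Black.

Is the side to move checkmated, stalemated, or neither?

neither

Black to move; black king on a1.
In check: no.
Legal moves for Black: Nf7, Ng6, Bd8, Bb8, Bd6, Bxb6, Be5+, Bf4, Bg3, Ka2, Kb1, h1=Q, h1=R, h1=B, h1=N.
Black has 15 legal moves and is not in check → neither.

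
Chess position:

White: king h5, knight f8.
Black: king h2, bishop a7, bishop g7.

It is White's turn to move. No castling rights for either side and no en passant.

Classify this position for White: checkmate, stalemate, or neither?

neither

White to move; white king on h5.
In check: no.
Legal moves for White: Nh7, Nd7, Ng6, Ne6, Kg6, Kg5, Kh4, Kg4.
White has 8 legal moves and is not in check → neither.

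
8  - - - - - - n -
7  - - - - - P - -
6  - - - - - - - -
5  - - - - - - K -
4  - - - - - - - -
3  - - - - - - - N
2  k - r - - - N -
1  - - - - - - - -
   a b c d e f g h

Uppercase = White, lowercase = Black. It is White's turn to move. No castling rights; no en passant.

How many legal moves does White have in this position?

White to move; king on g5.
In check: no.
Legal moves: Kg6, Kh5, Kf5, Kh4, Kg4, Kf4, Nhf4, Nf2, Ng1, Nh4, Ngf4, Ne3, Ne1, fxg8=Q+, fxg8=R, fxg8=B+, fxg8=N, f8=Q, f8=R, f8=B, f8=N.
Count: 21.

21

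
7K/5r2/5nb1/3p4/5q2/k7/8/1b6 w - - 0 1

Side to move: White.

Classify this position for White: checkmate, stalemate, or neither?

White to move; white king on h8.
In check: no.
King squares — g7: attacked by Rf7; h7: attacked by Nf6; g8: attacked by Nf6.
Legal moves for White: none.
Not in check and no legal moves → stalemate.

stalemate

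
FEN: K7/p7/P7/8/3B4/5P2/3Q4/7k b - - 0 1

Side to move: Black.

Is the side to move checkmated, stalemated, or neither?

stalemate

Black to move; black king on h1.
In check: no.
King squares — g1: attacked by Bd4; g2: attacked by Qd2; h2: attacked by Qd2.
Legal moves for Black: none.
Not in check and no legal moves → stalemate.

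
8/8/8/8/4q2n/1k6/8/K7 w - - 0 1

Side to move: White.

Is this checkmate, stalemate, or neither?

stalemate

White to move; white king on a1.
In check: no.
King squares — b1: attacked by Qe4; a2: attacked by Kb3; b2: attacked by Kb3.
Legal moves for White: none.
Not in check and no legal moves → stalemate.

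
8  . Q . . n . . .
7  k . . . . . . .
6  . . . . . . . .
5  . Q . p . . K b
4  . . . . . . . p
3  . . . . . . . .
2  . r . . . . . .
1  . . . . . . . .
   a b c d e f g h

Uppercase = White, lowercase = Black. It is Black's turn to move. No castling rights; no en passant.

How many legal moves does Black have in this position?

Black to move; king on a7.
In check: yes, from the white queen on b8.
Legal moves: none.
Count: 0.

0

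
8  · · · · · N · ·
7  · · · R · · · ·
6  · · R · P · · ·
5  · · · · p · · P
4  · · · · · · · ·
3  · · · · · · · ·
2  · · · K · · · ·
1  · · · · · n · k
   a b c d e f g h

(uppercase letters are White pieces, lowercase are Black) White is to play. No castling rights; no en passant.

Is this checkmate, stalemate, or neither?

neither

White to move; white king on d2.
In check: yes, from the black knight on f1.
King squares — c1: available; d1: available; e1: available; c2: available; e2: available; c3: available; d3: available; e3: attacked by Nf1.
Legal moves for White: Kd3, Kc3, Ke2, Kc2, Ke1, Kd1, Kc1.
White is in check but has 7 legal moves → neither.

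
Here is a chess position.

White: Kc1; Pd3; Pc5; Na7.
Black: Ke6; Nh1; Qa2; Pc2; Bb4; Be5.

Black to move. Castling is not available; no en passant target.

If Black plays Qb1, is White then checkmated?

After Qb1: white king on c1; in check: yes, from the black queen on b1.
King squares — b1: attacked by Pc2; d1: attacked by Qb1; b2: attacked by Qb1; c2: attacked by Qb1; d2: attacked by Bb4.
White has no legal moves → checkmate.

yes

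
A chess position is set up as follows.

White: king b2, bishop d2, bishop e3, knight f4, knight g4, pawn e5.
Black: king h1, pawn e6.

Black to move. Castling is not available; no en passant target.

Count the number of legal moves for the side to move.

Black to move; king on h1.
In check: no.
Legal moves: none.
Count: 0.

0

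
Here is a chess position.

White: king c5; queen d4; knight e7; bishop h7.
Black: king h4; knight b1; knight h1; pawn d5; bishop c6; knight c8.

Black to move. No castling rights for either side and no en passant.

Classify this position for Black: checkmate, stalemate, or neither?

neither

Black to move; black king on h4.
In check: yes, from the white queen on d4.
King squares — g3: available; h3: available; g4: attacked by Qd4; g5: available; h5: available.
Legal moves for Black: Kh5, Kg5, Kh3, Kg3.
Black is in check but has 4 legal moves → neither.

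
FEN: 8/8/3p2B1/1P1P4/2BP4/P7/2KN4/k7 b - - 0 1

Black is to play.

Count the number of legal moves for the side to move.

0

Black to move; king on a1.
In check: no.
Legal moves: none.
Count: 0.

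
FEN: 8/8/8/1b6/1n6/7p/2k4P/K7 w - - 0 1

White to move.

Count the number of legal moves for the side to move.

White to move; king on a1.
In check: no.
Legal moves: none.
Count: 0.

0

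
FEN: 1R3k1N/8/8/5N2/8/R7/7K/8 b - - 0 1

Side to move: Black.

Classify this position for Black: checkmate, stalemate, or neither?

Black to move; black king on f8.
In check: yes, from the white rook on b8.
King squares — e7: attacked by Nf5; f7: attacked by Nh8; g7: attacked by Nf5; e8: attacked by Rb8; g8: attacked by Rb8.
Legal moves for Black: none.
In check with no legal moves → checkmate.

checkmate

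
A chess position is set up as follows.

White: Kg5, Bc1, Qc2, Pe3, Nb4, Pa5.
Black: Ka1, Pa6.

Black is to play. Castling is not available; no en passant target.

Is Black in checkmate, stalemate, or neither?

Black to move; black king on a1.
In check: no.
King squares — b1: attacked by Qc2; a2: attacked by Qc2; b2: attacked by Bc1.
Legal moves for Black: none.
Not in check and no legal moves → stalemate.

stalemate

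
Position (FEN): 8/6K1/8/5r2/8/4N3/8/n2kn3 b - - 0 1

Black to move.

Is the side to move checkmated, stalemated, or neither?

Black to move; black king on d1.
In check: yes, from the white knight on e3.
Legal moves for Black: Ke2, Kd2, Kc1.
Black is in check but has 3 legal moves → neither.

neither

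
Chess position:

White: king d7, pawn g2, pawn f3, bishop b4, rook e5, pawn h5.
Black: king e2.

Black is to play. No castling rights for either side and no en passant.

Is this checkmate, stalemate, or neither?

neither

Black to move; black king on e2.
In check: yes, from the white rook on e5.
Legal moves for Black: Kd3, Kf2, Kf1, Kd1.
Black is in check but has 4 legal moves → neither.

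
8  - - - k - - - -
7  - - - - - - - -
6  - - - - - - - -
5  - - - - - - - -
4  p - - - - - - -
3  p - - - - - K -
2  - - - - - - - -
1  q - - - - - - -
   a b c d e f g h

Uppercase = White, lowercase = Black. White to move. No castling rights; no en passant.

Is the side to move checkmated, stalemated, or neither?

neither

White to move; white king on g3.
In check: no.
Legal moves for White: Kh4, Kg4, Kf4, Kh3, Kf3, Kh2, Kg2, Kf2.
White has 8 legal moves and is not in check → neither.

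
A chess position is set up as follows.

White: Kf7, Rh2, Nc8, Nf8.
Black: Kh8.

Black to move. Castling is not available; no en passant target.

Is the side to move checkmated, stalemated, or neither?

Black to move; black king on h8.
In check: yes, from the white rook on h2.
King squares — g7: attacked by Kf7; h7: attacked by Rh2; g8: attacked by Kf7.
Legal moves for Black: none.
In check with no legal moves → checkmate.

checkmate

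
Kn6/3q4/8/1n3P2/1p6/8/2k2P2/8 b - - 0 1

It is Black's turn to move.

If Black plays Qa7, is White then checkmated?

yes

After Qa7: white king on a8; in check: yes, from the black queen on a7.
King squares — a7: attacked by Nb5; b7: attacked by Qa7; b8: attacked by Qa7.
White has no legal moves → checkmate.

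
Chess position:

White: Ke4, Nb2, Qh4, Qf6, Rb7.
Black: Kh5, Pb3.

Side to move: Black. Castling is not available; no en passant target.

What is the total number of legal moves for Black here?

Black to move; king on h5.
In check: yes, from the white queen on h4.
Legal moves: none.
Count: 0.

0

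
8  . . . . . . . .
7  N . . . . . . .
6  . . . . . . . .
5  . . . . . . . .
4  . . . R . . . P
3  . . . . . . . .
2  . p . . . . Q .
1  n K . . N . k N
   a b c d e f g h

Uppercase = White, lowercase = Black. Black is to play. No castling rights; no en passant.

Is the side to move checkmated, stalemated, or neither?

checkmate

Black to move; black king on g1.
In check: yes, from the white queen on g2.
King squares — f1: attacked by Qg2; h1: attacked by Qg2; f2: attacked by Nh1; g2: attacked by Ne1; h2: attacked by Qg2.
Legal moves for Black: none.
In check with no legal moves → checkmate.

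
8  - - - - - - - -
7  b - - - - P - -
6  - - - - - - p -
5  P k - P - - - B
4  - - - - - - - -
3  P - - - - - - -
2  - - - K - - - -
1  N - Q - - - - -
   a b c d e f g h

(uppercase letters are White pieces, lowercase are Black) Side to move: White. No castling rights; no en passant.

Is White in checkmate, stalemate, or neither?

White to move; white king on d2.
In check: no.
Legal moves for White include: Bxg6, Bg4, Bf3, Be2+, Bd1, Kd3, Kc3, Ke2, Kc2, Ke1, Kd1, Qc8, Qc7, Qc6+, Qc5+, Qc4+, Qc3, Qc2, ... (list truncated; more exist).
White has legal moves and is not in check → neither.

neither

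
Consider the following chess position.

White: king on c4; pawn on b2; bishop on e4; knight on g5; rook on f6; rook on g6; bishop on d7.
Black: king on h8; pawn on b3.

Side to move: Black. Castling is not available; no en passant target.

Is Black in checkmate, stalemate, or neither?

stalemate

Black to move; black king on h8.
In check: no.
King squares — g7: attacked by Rg6; h7: attacked by Ng5; g8: attacked by Rg6.
Legal moves for Black: none.
Not in check and no legal moves → stalemate.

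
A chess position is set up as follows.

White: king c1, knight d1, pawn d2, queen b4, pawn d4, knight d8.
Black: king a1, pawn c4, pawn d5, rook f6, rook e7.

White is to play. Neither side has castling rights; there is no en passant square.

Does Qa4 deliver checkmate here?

After Qa4: black king on a1; in check: yes, from the white queen on a4.
King squares — b1: attacked by Kc1; a2: attacked by Qa4; b2: attacked by Kc1.
Black has no legal moves → checkmate.

yes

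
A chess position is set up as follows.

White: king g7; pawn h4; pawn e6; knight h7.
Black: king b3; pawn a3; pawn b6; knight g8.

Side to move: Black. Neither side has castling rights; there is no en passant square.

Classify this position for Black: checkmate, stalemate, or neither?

neither

Black to move; black king on b3.
In check: no.
Legal moves for Black: Ne7, Nh6, Nf6, Kc4, Kb4, Ka4, Kc3, Kc2, Kb2, Ka2, b5, a2.
Black has 12 legal moves and is not in check → neither.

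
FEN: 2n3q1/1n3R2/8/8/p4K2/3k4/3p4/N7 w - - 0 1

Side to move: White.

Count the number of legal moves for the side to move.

White to move; king on f4.
In check: no.
Legal moves: Rf8, Rh7, Rg7, Re7, Rd7+, Rc7, Rxb7, Rf6, Rf5, Kf5, Ke5, Kf3, Nb3, Nc2.
Count: 14.

14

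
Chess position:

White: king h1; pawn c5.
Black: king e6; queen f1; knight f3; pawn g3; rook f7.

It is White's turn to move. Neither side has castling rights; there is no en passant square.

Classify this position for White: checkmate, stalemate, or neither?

White to move; white king on h1.
In check: yes, from the black queen on f1.
King squares — g1: attacked by Qf1; g2: attacked by Qf1; h2: attacked by Nf3.
Legal moves for White: none.
In check with no legal moves → checkmate.

checkmate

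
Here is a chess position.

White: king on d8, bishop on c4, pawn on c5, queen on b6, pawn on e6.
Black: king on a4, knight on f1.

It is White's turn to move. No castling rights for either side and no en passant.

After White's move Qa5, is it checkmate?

After Qa5: black king on a4; in check: yes, from the white queen on a5.
Black has 1 legal reply: Kxa5.
In check but a legal move exists → not checkmate.

no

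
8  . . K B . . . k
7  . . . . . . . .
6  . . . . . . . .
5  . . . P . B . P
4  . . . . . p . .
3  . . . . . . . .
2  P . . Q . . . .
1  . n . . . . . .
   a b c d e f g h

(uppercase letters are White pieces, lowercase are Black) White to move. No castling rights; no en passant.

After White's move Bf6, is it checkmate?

After Bf6: black king on h8; in check: yes, from the white bishop on f6.
Black has 1 legal reply: Kg8.
In check but a legal move exists → not checkmate.

no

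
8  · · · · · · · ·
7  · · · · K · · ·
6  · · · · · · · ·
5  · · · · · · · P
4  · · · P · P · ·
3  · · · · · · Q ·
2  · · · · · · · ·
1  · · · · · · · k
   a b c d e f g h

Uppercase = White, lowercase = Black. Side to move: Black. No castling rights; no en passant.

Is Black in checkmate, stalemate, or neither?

Black to move; black king on h1.
In check: no.
King squares — g1: attacked by Qg3; g2: attacked by Qg3; h2: attacked by Qg3.
Legal moves for Black: none.
Not in check and no legal moves → stalemate.

stalemate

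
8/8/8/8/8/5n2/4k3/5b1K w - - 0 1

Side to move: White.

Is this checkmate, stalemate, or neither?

White to move; white king on h1.
In check: no.
King squares — g1: attacked by Nf3; g2: attacked by Bf1; h2: attacked by Nf3.
Legal moves for White: none.
Not in check and no legal moves → stalemate.

stalemate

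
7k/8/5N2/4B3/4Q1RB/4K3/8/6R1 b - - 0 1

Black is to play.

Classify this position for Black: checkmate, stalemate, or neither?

stalemate

Black to move; black king on h8.
In check: no.
King squares — g7: attacked by Rg4; h7: attacked by Qe4; g8: attacked by Rg4.
Legal moves for Black: none.
Not in check and no legal moves → stalemate.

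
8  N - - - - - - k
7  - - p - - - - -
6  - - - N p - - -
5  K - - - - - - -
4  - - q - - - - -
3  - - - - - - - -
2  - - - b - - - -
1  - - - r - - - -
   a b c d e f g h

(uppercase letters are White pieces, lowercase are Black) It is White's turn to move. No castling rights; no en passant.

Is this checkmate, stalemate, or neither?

checkmate

White to move; white king on a5.
In check: yes, from the black bishop on d2.
King squares — a4: attacked by Qc4; b4: attacked by Bd2; b5: attacked by Qc4; a6: attacked by Qc4; b6: attacked by Pc7.
Legal moves for White: none.
In check with no legal moves → checkmate.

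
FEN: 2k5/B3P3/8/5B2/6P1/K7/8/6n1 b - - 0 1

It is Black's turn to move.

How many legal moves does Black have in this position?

Black to move; king on c8.
In check: yes, from the white bishop on f5.
Legal moves: Kc7, Kb7.
Count: 2.

2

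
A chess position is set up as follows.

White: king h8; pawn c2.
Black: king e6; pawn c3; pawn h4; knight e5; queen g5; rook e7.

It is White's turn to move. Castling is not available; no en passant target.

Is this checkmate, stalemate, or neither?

White to move; white king on h8.
In check: no.
King squares — g7: attacked by Qg5; h7: attacked by Re7; g8: attacked by Qg5.
Legal moves for White: none.
Not in check and no legal moves → stalemate.

stalemate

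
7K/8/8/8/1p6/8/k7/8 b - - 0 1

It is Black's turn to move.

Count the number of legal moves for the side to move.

Black to move; king on a2.
In check: no.
Legal moves: Kb3, Ka3, Kb2, Kb1, Ka1, b3.
Count: 6.

6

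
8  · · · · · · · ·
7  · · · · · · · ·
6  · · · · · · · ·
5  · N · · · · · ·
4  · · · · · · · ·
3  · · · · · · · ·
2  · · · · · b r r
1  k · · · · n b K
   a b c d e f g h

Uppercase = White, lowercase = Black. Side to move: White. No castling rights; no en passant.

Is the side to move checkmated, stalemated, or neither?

White to move; white king on h1.
In check: yes, from the black rook on h2.
King squares — g1: attacked by Bf2; g2: attacked by Rh2; h2: attacked by Nf1.
Legal moves for White: none.
In check with no legal moves → checkmate.

checkmate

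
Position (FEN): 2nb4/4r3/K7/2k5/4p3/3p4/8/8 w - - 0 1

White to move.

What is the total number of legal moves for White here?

White to move; king on a6.
In check: no.
Legal moves: none.
Count: 0.

0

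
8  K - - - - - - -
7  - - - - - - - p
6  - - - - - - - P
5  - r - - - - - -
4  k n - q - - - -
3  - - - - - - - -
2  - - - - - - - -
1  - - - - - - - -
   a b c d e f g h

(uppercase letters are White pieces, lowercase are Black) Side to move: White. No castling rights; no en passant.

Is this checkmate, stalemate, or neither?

White to move; white king on a8.
In check: no.
King squares — a7: attacked by Qd4; b7: attacked by Rb5; b8: attacked by Rb5.
Legal moves for White: none.
Not in check and no legal moves → stalemate.

stalemate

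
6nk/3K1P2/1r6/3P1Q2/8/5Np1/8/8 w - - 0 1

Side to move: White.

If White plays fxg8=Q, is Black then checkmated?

After fxg8=Q: black king on h8; in check: yes, from the white queen on g8.
Black has 1 legal reply: Kxg8.
In check but a legal move exists → not checkmate.

no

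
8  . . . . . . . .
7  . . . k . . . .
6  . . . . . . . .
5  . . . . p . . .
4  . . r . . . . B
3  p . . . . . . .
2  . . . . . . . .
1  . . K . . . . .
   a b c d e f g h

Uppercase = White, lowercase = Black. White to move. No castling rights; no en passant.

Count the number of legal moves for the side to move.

White to move; king on c1.
In check: yes, from the black rook on c4.
Legal moves: Kd2, Kd1, Kb1.
Count: 3.

3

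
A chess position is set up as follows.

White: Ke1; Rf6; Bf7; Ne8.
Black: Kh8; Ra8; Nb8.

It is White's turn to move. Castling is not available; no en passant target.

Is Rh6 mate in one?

After Rh6: black king on h8; in check: yes, from the white rook on h6.
King squares — g7: attacked by Ne8; h7: attacked by Rh6; g8: attacked by Bf7.
Black has no legal moves → checkmate.

yes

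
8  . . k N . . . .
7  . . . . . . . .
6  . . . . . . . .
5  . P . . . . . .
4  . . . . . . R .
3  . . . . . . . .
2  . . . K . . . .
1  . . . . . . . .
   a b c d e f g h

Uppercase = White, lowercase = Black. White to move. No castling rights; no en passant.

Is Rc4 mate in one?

After Rc4: black king on c8; in check: yes, from the white rook on c4.
Black has 3 legal replies: Kxd8, Kb8, Kd7.
In check but a legal move exists → not checkmate.

no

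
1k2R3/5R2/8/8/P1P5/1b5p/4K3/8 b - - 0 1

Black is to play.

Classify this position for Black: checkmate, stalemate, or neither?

Black to move; black king on b8.
In check: yes, from the white rook on e8.
King squares — a7: attacked by Rf7; b7: attacked by Rf7; c7: attacked by Rf7; a8: attacked by Re8; c8: attacked by Re8.
Legal moves for Black: none.
In check with no legal moves → checkmate.

checkmate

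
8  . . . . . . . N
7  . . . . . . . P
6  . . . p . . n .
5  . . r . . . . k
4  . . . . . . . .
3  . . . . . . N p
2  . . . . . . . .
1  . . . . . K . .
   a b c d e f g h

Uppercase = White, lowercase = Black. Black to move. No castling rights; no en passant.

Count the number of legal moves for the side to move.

Black to move; king on h5.
In check: yes, from the white knight on g3.
Legal moves: Kh6, Kg5, Kh4, Kg4.
Count: 4.

4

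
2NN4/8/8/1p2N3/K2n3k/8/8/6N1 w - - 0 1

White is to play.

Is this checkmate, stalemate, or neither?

neither

White to move; white king on a4.
In check: yes, from the black pawn on b5.
Legal moves for White: Ka5, Kb4, Ka3.
White is in check but has 3 legal moves → neither.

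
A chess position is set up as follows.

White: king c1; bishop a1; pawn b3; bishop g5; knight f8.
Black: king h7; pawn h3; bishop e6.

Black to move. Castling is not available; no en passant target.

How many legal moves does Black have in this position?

Black to move; king on h7.
In check: yes, from the white knight on f8.
Legal moves: Kg8.
Count: 1.

1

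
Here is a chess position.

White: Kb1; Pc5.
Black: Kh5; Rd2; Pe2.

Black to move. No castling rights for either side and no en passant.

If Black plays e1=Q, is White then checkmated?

yes

After e1=Q: white king on b1; in check: yes, from the black queen on e1.
King squares — a1: attacked by Qe1; c1: attacked by Qe1; a2: attacked by Rd2; b2: attacked by Rd2; c2: attacked by Rd2.
White has no legal moves → checkmate.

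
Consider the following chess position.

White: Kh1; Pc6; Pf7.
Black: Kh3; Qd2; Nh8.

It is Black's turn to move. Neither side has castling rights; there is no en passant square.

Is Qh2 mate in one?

yes

After Qh2: white king on h1; in check: yes, from the black queen on h2.
King squares — g1: attacked by Qh2; g2: attacked by Qh2; h2: attacked by Kh3.
White has no legal moves → checkmate.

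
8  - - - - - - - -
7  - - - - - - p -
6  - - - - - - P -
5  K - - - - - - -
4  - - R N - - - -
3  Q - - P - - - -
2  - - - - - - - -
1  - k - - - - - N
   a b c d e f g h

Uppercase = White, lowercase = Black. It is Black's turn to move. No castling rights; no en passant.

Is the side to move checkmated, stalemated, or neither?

stalemate

Black to move; black king on b1.
In check: no.
King squares — a1: attacked by Qa3; c1: attacked by Qa3; a2: attacked by Qa3; b2: attacked by Qa3; c2: attacked by Rc4.
Legal moves for Black: none.
Not in check and no legal moves → stalemate.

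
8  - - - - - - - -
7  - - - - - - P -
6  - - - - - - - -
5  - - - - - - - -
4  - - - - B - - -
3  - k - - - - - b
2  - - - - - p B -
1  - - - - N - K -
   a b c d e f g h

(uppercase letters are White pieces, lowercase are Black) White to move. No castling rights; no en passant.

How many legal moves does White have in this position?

4

White to move; king on g1.
In check: yes, from the black pawn on f2.
Legal moves: Kh2, Kxf2, Kh1, Kf1.
Count: 4.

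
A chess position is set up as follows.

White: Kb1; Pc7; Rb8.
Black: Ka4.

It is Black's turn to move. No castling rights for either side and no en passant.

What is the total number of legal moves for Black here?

2

Black to move; king on a4.
In check: no.
Legal moves: Ka5, Ka3.
Count: 2.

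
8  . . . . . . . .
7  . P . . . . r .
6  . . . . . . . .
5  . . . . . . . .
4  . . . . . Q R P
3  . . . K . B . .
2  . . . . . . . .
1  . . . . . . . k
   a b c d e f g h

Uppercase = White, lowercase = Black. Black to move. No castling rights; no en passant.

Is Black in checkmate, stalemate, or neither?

Black to move; black king on h1.
In check: yes, from the white bishop on f3.
King squares — g1: attacked by Rg4; g2: attacked by Bf3; h2: attacked by Qf4.
Legal moves for Black: none.
In check with no legal moves → checkmate.

checkmate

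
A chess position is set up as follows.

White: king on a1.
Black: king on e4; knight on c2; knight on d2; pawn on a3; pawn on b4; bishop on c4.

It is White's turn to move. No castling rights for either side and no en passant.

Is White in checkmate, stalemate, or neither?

checkmate

White to move; white king on a1.
In check: yes, from the black knight on c2.
King squares — b1: attacked by Nd2; a2: attacked by Bc4; b2: attacked by Pa3.
Legal moves for White: none.
In check with no legal moves → checkmate.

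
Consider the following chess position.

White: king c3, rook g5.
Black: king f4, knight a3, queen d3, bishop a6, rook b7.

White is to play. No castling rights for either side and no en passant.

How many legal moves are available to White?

0

White to move; king on c3.
In check: yes, from the black queen on d3.
Legal moves: none.
Count: 0.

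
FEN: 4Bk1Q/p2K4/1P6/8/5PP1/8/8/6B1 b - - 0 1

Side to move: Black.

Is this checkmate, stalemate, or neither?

checkmate

Black to move; black king on f8.
In check: yes, from the white queen on h8.
King squares — e7: attacked by Kd7; f7: attacked by Be8; g7: attacked by Qh8; e8: attacked by Kd7; g8: attacked by Qh8.
Legal moves for Black: none.
In check with no legal moves → checkmate.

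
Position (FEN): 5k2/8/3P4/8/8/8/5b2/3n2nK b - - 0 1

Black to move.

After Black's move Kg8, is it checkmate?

no

After Kg8: white king on h1; in check: no.
White is not in check, so this cannot be checkmate.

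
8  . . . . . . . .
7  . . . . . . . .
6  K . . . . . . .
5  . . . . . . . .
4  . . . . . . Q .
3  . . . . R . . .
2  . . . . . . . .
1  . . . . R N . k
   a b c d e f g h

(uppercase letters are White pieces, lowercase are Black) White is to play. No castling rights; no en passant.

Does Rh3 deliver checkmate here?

yes

After Rh3: black king on h1; in check: yes, from the white rook on h3.
King squares — g1: attacked by Qg4; g2: attacked by Qg4; h2: attacked by Nf1.
Black has no legal moves → checkmate.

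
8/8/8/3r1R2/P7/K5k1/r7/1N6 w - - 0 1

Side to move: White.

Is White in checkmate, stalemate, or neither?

neither

White to move; white king on a3.
In check: yes, from the black rook on a2.
Legal moves for White: Kb4, Kb3, Kxa2.
White is in check but has 3 legal moves → neither.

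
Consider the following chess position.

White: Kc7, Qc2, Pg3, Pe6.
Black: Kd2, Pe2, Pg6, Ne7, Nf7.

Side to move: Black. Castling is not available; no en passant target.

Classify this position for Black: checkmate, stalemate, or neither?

neither

Black to move; black king on d2.
In check: yes, from the white queen on c2.
Legal moves for Black: Ke3, Kxc2, Ke1.
Black is in check but has 3 legal moves → neither.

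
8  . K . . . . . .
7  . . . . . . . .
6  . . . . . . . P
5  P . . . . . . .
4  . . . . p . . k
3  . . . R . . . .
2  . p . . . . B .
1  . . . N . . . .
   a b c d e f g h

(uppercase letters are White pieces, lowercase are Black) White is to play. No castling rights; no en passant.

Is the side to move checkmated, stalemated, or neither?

neither

White to move; white king on b8.
In check: no.
Legal moves for White include: Kc8, Ka8, Kc7, Kb7, Ka7, Rd8, Rd7, Rd6, Rd5, Rd4, Rh3+, Rg3, Rf3, Re3, Rc3, Rb3, Ra3, Rd2, ... (list truncated; more exist).
White has legal moves and is not in check → neither.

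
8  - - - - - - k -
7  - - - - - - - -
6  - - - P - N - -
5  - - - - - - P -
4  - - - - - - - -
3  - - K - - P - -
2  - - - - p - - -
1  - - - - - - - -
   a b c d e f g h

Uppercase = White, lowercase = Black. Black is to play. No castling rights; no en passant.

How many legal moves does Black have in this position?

Black to move; king on g8.
In check: yes, from the white knight on f6.
Legal moves: Kh8, Kf8, Kg7, Kf7.
Count: 4.

4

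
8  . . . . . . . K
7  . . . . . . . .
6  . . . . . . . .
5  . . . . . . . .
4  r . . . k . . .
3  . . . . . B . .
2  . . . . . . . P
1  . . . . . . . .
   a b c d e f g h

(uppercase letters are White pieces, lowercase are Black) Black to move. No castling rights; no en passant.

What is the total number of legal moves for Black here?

7

Black to move; king on e4.
In check: yes, from the white bishop on f3.
Legal moves: Kf5, Ke5, Kf4, Kd4, Kxf3, Ke3, Kd3.
Count: 7.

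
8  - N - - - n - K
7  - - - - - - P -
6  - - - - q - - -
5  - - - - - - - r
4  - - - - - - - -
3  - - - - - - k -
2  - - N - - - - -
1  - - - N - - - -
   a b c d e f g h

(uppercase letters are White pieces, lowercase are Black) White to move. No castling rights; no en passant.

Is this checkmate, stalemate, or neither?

checkmate

White to move; white king on h8.
In check: yes, from the black rook on h5.
King squares — g7: own pawn; h7: attacked by Rh5; g8: attacked by Qe6.
Legal moves for White: none.
In check with no legal moves → checkmate.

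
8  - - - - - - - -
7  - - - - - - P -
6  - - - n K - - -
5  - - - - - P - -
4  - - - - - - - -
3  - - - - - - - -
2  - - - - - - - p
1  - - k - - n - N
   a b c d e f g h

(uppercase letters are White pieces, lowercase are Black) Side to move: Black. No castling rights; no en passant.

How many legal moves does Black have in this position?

16

Black to move; king on c1.
In check: no.
Legal moves: Ne8, Nc8, Nf7, Nb7, Nxf5, Nb5, Ne4, Nc4, Ng3, Ne3, Nd2, Kd2, Kc2, Kb2, Kd1, Kb1.
Count: 16.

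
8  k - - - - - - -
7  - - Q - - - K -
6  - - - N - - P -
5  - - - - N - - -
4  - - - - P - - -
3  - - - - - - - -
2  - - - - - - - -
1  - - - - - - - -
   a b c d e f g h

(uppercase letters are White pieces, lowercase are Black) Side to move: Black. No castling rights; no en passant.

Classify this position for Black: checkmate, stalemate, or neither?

stalemate

Black to move; black king on a8.
In check: no.
King squares — a7: attacked by Qc7; b7: attacked by Nd6; b8: attacked by Qc7.
Legal moves for Black: none.
Not in check and no legal moves → stalemate.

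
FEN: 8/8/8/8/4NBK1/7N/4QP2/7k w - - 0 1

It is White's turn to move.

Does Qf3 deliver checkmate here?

yes

After Qf3: black king on h1; in check: yes, from the white queen on f3.
King squares — g1: attacked by Nh3; g2: attacked by Qf3; h2: attacked by Bf4.
Black has no legal moves → checkmate.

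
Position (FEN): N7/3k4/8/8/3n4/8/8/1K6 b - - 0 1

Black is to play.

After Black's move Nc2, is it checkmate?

After Nc2: white king on b1; in check: no.
White is not in check, so this cannot be checkmate.

no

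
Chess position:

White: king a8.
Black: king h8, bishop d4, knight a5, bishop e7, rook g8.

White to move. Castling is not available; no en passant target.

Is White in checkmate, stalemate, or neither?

checkmate

White to move; white king on a8.
In check: yes, from the black rook on g8.
King squares — a7: attacked by Bd4; b7: attacked by Na5; b8: attacked by Rg8.
Legal moves for White: none.
In check with no legal moves → checkmate.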